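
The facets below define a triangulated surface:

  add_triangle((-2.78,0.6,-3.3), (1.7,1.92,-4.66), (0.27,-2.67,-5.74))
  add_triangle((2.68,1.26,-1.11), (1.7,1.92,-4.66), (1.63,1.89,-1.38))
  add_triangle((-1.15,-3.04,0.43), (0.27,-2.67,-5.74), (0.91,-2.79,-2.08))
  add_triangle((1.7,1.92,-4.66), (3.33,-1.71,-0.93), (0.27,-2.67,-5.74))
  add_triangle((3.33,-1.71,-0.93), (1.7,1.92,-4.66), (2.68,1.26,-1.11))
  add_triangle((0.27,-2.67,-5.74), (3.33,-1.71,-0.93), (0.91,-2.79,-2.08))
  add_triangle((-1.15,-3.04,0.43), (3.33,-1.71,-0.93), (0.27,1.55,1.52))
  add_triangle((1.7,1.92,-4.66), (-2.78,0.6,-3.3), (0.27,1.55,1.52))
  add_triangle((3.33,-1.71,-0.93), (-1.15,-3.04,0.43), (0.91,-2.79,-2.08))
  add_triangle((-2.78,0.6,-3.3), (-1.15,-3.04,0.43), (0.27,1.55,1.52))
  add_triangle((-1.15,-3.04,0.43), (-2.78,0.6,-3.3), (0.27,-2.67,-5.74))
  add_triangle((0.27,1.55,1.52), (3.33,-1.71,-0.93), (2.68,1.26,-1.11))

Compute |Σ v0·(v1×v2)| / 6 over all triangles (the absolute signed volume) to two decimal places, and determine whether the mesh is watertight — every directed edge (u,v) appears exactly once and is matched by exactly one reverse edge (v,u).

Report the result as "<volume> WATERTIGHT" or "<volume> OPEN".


Per-triangle v0·(v1×v2)/6:
  t1: +14.5027
  t2: +1.6326
  t3: +4.4871
  t4: +14.6605
  t5: +5.5630
  t6: +4.7371
  t7: +3.3167
  t8: +6.2472
  t9: +3.8193
  t10: +3.1651
  t11: +11.4056
  t12: +2.6731
Σ = +76.2101 → |volume| = 76.21

Directed edges: 36 total; 4 unmatched, e.g. (1.7,1.92,-4.66)→(1.63,1.89,-1.38) → open.

76.21 OPEN


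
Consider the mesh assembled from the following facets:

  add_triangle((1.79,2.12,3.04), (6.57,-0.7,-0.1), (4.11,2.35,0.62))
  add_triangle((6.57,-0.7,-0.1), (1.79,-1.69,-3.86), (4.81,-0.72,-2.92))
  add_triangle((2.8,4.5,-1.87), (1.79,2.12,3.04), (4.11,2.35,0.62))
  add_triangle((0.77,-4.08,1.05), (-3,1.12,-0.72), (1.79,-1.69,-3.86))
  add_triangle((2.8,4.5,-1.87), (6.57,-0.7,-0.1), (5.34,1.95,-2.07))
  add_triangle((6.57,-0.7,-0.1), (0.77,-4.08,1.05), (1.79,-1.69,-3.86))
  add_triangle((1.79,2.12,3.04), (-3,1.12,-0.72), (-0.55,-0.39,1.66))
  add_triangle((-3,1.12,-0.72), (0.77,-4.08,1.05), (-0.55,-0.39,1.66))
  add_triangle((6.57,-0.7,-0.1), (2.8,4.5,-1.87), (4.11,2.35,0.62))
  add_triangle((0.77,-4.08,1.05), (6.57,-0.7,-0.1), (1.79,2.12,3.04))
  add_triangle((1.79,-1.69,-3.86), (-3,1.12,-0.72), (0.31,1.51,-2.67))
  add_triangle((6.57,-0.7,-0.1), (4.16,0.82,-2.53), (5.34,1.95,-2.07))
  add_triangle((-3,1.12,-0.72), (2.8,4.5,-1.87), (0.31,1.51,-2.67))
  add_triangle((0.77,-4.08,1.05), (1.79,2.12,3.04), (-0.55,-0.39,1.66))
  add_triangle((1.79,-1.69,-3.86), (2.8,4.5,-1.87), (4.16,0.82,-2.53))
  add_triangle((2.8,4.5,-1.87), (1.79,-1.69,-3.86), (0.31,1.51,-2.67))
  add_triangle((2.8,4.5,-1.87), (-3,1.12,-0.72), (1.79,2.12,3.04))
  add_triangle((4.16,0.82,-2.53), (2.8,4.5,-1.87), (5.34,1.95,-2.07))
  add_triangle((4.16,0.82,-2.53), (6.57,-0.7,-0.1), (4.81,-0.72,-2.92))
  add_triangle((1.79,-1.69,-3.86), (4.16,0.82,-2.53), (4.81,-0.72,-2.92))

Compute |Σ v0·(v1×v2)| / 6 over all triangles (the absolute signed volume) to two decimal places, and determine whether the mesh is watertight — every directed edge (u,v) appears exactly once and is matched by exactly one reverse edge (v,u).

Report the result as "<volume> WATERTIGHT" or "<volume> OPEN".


137.34 WATERTIGHT

Per-triangle v0·(v1×v2)/6:
  t1: +7.6365
  t2: +3.8027
  t3: +7.2226
  t4: +8.5762
  t5: +5.4087
  t6: +18.5220
  t7: +3.2753
  t8: +3.1406
  t9: +9.1648
  t10: +16.1141
  t11: +4.8889
  t12: +4.0529
  t13: +5.5430
  t14: +3.8432
  t15: +7.8229
  t16: +6.5071
  t17: +10.7817
  t18: +3.3276
  t19: +4.4983
  t20: +3.2128
Σ = +137.3416 → |volume| = 137.34

Directed edges: 60 total, each appears once with its reverse present → watertight.


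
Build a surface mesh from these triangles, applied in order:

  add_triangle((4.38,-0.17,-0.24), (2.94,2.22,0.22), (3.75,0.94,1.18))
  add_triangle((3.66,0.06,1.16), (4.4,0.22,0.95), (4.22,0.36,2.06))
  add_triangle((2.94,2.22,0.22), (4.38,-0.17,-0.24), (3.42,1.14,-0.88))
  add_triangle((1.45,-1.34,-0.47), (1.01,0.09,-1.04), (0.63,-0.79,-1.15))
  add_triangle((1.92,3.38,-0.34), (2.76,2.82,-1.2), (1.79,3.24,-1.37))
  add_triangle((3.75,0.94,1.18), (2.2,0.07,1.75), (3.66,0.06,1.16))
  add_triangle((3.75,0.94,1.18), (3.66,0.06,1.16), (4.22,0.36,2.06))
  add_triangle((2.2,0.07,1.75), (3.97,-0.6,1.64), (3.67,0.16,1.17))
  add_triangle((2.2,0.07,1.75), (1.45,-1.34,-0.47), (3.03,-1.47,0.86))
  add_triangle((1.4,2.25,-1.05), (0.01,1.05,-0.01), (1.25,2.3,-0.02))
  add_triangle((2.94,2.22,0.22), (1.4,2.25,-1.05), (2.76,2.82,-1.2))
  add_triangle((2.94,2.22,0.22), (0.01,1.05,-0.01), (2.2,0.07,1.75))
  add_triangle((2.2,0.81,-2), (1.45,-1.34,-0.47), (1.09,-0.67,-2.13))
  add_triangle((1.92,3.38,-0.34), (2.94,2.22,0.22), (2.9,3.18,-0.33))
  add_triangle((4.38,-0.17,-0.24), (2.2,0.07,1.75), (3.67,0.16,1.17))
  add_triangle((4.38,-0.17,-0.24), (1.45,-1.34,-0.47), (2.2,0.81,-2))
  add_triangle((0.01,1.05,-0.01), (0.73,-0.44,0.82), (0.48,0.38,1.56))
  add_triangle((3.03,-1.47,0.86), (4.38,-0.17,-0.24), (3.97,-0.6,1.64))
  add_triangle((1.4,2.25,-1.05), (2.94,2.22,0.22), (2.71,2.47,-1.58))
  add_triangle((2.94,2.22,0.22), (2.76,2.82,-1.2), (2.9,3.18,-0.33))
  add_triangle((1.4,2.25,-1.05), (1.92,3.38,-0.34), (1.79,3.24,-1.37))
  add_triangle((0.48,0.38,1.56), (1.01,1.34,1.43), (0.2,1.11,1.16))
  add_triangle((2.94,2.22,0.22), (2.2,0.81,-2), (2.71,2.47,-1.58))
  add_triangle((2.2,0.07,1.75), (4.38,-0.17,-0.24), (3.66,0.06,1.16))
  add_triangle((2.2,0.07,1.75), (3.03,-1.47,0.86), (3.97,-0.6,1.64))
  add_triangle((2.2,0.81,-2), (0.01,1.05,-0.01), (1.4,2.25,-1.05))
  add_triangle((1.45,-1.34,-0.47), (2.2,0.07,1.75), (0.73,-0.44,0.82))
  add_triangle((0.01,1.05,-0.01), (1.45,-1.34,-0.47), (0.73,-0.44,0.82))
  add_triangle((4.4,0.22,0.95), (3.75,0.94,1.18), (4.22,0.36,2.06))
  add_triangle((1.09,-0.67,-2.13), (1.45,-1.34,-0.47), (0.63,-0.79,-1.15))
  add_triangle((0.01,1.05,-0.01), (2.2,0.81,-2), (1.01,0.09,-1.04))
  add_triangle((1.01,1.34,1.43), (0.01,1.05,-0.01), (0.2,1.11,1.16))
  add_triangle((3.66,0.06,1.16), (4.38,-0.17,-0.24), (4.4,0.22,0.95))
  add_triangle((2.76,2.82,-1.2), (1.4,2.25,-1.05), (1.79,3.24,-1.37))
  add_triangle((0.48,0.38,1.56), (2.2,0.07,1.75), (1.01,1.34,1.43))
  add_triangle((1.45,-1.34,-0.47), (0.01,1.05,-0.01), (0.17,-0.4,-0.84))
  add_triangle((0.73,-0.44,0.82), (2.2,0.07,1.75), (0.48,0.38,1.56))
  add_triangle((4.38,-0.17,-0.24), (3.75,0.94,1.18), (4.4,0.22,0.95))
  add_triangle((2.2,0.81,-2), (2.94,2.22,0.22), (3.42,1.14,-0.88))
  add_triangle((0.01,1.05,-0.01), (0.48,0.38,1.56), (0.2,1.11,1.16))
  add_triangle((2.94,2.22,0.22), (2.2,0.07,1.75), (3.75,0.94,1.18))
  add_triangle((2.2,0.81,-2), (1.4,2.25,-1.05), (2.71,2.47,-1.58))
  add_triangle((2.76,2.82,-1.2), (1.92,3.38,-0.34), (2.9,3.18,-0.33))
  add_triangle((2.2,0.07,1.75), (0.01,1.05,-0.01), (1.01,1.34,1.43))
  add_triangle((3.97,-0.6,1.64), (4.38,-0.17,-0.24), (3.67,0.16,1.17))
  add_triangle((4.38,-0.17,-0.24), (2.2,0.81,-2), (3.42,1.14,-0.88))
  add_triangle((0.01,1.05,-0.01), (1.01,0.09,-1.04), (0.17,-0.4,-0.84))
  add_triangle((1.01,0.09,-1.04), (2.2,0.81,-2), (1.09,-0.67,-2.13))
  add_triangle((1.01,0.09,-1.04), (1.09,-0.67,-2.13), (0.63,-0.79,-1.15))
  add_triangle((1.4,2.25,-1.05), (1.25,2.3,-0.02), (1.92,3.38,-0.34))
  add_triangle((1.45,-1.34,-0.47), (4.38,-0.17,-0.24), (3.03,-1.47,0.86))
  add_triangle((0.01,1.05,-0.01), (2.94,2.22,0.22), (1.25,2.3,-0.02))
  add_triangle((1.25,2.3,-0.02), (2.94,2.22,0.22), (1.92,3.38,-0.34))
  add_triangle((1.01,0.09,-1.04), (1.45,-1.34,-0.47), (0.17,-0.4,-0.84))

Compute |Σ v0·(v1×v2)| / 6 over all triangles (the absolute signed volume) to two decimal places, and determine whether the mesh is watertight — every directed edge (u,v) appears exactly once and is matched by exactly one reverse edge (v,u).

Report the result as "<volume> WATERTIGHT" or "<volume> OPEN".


22.48 WATERTIGHT

Per-triangle v0·(v1×v2)/6:
  t1: +2.0587
  t2: +0.1440
  t3: +1.5342
  t4: -0.2697
  t5: +0.7072
  t6: +0.5643
  t7: -0.3887
  t8: +0.4899
  t9: -0.1445
  t10: +0.2215
  t11: -0.4057
  t12: +0.8014
  t13: +1.1158
  t14: +0.2827
  t15: -0.2575
  t16: +2.0165
  t17: -0.1329
  t18: +1.4999
  t19: +0.8023
  t20: +0.4852
  t21: -0.0951
  t22: +0.1631
  t23: +1.1930
  t24: +0.1216
  t25: +0.4590
  t26: +0.0860
  t27: +0.3974
  t28: -0.2709
  t29: +0.5935
  t30: +0.1663
  t31: +0.0468
  t32: +0.1565
  t33: +0.2124
  t34: +0.0634
  t35: +0.4812
  t36: -0.2013
  t37: +0.2321
  t38: +0.5487
  t39: +1.0562
  t40: -0.0458
  t41: +0.7682
  t42: +0.4418
  t43: +0.5579
  t44: +0.2498
  t45: +0.8564
  t46: +1.2935
  t47: +0.1174
  t48: -0.0699
  t49: -0.0788
  t50: +0.0117
  t51: +1.3471
  t52: +0.0509
  t53: +0.2140
  t54: +0.2359
Σ = +22.4848 → |volume| = 22.48

Directed edges: 162 total, each appears once with its reverse present → watertight.


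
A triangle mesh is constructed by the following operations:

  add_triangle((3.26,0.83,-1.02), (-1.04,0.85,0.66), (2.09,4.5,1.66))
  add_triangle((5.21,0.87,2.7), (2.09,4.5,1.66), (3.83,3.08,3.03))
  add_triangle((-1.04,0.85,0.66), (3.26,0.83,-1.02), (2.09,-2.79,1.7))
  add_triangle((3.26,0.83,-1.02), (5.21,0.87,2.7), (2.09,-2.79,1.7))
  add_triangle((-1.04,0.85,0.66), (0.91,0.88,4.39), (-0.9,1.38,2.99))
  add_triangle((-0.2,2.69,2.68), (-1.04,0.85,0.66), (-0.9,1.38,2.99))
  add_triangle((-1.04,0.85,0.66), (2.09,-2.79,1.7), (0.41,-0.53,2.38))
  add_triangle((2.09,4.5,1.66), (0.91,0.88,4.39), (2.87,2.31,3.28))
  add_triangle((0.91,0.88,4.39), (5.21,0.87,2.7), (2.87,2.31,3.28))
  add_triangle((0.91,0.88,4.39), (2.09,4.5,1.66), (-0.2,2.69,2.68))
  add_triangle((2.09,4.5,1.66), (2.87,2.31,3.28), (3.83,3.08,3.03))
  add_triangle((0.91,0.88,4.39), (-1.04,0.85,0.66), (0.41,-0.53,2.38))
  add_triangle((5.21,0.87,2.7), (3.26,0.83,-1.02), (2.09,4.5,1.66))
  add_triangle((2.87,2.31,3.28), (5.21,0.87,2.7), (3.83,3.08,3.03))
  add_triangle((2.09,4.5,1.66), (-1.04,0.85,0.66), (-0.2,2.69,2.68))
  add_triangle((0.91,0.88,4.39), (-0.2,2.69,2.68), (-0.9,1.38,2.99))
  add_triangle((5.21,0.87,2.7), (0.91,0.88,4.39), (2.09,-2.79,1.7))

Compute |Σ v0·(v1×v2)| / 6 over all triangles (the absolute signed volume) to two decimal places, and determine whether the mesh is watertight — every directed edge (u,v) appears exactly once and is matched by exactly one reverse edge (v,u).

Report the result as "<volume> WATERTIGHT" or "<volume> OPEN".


53.43 OPEN

Per-triangle v0·(v1×v2)/6:
  t1: +0.6802
  t2: +2.5447
  t3: -2.0297
  t4: +7.2321
  t5: -0.1259
  t6: +0.7741
  t7: +0.3928
  t8: +4.5667
  t9: +5.0958
  t10: +5.0536
  t11: +1.8167
  t12: +0.9109
  t13: +9.9091
  t14: +2.1374
  t15: +1.4395
  t16: +1.9623
  t17: +11.0704
Σ = +53.4308 → |volume| = 53.43

Directed edges: 51 total; 3 unmatched, e.g. (2.09,-2.79,1.7)→(0.41,-0.53,2.38) → open.


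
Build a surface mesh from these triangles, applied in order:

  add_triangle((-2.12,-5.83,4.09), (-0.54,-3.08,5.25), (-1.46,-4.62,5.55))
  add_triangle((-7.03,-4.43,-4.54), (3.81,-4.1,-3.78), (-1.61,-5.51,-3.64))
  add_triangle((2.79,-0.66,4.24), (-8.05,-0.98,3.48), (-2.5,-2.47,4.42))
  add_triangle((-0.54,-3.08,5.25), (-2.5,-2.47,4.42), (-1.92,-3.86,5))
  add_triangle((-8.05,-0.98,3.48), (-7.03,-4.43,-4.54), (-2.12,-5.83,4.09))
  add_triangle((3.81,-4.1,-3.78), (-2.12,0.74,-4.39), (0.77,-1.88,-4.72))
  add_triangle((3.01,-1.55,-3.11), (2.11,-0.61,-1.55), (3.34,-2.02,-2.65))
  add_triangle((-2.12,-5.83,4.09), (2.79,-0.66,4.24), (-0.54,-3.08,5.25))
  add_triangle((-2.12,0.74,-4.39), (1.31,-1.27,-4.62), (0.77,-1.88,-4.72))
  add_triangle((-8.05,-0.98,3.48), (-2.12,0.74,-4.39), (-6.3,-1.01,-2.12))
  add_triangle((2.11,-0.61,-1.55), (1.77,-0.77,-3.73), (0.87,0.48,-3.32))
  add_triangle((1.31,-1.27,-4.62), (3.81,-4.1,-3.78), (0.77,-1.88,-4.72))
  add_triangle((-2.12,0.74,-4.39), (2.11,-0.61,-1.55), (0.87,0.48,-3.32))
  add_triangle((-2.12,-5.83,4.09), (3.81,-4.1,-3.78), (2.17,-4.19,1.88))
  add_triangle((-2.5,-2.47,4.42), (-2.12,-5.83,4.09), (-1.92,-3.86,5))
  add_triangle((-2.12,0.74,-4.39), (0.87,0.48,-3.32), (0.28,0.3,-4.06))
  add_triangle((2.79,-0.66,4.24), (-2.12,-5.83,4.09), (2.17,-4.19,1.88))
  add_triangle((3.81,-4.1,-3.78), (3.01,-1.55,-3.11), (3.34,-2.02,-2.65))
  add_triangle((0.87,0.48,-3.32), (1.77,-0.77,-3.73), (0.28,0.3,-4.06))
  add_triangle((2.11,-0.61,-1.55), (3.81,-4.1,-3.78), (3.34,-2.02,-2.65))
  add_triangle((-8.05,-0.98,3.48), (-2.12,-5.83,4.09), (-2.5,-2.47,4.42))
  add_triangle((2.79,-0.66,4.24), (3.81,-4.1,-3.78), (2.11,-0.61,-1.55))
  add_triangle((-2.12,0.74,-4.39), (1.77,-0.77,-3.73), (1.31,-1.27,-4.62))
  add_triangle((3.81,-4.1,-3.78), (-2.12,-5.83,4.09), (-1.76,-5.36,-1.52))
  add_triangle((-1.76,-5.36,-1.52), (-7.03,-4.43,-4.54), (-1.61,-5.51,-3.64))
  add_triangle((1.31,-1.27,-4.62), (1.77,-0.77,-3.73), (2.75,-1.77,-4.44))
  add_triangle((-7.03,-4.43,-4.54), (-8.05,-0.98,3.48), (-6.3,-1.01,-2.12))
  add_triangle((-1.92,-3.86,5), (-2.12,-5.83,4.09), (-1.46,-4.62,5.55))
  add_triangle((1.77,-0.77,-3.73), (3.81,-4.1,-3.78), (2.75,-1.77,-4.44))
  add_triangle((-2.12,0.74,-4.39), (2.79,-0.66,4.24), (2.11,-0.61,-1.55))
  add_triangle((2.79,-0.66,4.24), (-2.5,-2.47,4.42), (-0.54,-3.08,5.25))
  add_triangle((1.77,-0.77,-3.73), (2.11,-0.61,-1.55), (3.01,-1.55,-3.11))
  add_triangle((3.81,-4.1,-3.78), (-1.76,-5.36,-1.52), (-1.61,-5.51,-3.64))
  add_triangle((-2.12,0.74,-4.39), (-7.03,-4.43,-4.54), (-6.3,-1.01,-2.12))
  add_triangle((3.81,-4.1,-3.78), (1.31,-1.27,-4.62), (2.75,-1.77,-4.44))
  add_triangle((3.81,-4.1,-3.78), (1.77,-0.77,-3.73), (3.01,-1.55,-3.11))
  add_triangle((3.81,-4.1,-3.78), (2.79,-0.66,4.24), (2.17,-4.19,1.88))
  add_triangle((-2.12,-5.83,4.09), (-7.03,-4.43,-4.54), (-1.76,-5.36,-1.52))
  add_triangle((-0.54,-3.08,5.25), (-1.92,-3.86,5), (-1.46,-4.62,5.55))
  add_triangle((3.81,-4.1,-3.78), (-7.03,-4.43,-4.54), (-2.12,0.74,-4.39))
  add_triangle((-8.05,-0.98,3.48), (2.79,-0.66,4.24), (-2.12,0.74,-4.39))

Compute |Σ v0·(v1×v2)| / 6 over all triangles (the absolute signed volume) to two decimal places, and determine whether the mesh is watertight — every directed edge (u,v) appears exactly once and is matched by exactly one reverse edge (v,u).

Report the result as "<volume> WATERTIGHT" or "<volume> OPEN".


Per-triangle v0·(v1×v2)/6:
  t1: +0.6408
  t2: +13.0640
  t3: +11.3455
  t4: +1.8098
  t5: +71.8765
  t6: -0.4631
  t7: +0.2863
  t8: +6.9666
  t9: +2.3612
  t10: +8.2163
  t11: +0.8686
  t12: +2.5677
  t13: -1.4101
  t14: +18.4324
  t15: +2.2192
  t16: +0.5650
  t17: +16.6748
  t18: +0.8355
  t19: +0.6938
  t20: -0.1567
  t21: +15.7421
  t22: +6.5816
  t23: +1.7294
  t24: +25.9742
  t25: +10.9317
  t26: +0.5946
  t27: +20.7548
  t28: +1.6484
  t29: -0.2574
  t30: +0.5877
  t31: +3.6180
  t32: +0.4992
  t33: +9.1035
  t34: +15.2163
  t35: +2.3557
  t36: +2.0281
  t37: +14.2527
  t38: +29.2087
  t39: +0.9568
  t40: +38.1886
  t41: +0.1758
Σ = +357.2847 → |volume| = 357.28

Directed edges: 123 total; 3 unmatched, e.g. (0.28,0.3,-4.06)→(-2.12,0.74,-4.39) → open.

357.28 OPEN


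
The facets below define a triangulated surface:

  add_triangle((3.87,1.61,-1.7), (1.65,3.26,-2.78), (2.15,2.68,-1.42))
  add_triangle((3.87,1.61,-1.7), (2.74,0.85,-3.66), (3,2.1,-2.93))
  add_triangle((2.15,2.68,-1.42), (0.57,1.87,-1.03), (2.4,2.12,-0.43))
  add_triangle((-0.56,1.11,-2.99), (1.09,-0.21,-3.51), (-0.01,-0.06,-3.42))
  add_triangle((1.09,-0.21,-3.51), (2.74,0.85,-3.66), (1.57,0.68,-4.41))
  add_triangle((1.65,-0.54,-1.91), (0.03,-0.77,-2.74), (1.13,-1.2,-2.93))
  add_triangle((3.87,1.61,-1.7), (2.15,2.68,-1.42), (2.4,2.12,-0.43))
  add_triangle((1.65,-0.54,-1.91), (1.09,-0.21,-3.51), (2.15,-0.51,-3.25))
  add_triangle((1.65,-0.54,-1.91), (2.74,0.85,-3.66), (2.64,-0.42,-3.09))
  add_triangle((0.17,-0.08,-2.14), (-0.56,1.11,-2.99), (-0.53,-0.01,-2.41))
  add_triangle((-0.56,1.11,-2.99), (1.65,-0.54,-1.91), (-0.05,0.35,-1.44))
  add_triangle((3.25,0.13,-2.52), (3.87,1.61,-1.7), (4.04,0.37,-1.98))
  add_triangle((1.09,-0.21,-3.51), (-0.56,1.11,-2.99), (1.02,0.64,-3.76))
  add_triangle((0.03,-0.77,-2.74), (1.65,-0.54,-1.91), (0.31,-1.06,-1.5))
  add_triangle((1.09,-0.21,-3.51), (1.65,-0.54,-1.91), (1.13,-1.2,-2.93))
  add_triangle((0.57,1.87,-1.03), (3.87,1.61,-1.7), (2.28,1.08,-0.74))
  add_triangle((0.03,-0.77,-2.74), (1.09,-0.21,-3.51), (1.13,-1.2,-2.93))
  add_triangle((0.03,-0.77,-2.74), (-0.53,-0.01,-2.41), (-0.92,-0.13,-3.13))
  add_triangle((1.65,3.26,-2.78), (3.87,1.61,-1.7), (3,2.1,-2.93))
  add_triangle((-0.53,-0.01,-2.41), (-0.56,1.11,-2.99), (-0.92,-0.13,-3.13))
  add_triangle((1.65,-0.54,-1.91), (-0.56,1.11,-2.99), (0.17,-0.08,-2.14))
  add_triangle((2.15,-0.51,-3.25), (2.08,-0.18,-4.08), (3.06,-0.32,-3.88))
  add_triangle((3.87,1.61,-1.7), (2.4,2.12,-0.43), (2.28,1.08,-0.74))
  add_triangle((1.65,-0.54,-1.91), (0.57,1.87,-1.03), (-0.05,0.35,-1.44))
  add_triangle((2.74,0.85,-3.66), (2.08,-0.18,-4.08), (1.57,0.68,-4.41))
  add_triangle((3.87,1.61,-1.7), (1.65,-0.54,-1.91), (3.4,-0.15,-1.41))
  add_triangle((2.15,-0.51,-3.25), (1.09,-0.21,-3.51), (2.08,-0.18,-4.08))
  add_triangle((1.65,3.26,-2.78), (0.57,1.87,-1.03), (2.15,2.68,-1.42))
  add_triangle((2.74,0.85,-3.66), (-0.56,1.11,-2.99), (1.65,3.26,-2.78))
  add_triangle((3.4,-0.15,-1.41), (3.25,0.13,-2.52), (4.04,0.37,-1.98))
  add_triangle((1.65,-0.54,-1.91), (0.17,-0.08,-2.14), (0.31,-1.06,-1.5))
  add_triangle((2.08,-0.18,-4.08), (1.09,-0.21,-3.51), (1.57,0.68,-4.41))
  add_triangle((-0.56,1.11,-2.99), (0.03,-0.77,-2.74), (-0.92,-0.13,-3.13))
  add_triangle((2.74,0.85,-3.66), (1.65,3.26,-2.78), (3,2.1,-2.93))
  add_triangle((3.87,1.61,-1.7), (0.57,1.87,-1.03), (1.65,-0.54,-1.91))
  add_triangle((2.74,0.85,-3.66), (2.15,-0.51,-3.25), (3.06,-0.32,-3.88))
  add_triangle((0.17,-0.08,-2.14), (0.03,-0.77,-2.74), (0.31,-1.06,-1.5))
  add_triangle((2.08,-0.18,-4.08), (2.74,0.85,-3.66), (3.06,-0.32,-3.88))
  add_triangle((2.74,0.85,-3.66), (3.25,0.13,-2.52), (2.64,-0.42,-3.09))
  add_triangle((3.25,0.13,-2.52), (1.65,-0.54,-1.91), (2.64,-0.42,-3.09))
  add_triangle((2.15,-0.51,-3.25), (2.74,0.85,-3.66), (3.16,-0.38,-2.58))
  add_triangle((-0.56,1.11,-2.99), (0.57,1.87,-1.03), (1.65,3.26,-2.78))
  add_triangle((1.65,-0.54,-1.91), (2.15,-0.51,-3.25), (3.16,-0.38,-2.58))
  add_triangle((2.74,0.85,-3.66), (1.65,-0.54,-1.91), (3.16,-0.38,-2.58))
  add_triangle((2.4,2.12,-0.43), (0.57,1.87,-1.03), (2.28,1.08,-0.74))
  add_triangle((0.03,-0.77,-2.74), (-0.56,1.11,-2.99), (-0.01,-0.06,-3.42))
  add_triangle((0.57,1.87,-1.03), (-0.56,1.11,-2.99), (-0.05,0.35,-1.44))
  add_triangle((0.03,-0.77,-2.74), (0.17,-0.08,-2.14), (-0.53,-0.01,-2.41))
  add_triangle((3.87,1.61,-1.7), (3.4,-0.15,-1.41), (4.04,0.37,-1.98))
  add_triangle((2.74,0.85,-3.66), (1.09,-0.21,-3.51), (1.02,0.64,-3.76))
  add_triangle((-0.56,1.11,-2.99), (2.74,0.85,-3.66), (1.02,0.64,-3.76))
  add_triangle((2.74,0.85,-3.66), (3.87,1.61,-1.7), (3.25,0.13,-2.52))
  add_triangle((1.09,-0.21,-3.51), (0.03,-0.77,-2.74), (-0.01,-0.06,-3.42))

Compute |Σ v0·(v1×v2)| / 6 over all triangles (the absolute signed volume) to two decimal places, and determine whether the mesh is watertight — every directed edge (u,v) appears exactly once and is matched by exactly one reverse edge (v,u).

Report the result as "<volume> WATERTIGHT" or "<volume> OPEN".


Per-triangle v0·(v1×v2)/6:
  t1: +1.5775
  t2: +1.6512
  t3: +0.2758
  t4: +0.6824
  t5: -0.7599
  t6: -0.2785
  t7: +1.0630
  t8: +0.0890
  t9: +0.0433
  t10: -0.2916
  t11: +0.0479
  t12: +0.7616
  t13: +0.6419
  t14: +0.4746
  t15: +0.5787
  t16: -0.3416
  t17: +0.5701
  t18: -0.1003
  t19: +1.5468
  t20: -0.0999
  t21: -0.5196
  t22: +0.2198
  t23: +0.1363
  t24: -0.8132
  t25: +0.9863
  t26: -1.2620
  t27: +0.1929
  t28: +0.4205
  t29: +4.3535
  t30: +0.3170
  t31: -0.5046
  t32: +0.4414
  t33: +0.6470
  t34: +1.6596
  t35: -1.8650
  t36: -0.3307
  t37: -0.1126
  t38: +0.8326
  t39: +0.8554
  t40: +0.1628
  t41: +1.1169
  t42: +0.7622
  t43: +0.1943
  t44: -0.6056
  t45: -0.5279
  t46: +0.2017
  t47: -0.2330
  t48: -0.1771
  t49: +0.2778
  t50: +0.9037
  t51: +0.8531
  t52: +1.7320
  t53: +0.4495
Σ = +18.8969 → |volume| = 18.90

Directed edges: 159 total; 3 unmatched, e.g. (1.65,-0.54,-1.91)→(3.4,-0.15,-1.41) → open.

18.90 OPEN


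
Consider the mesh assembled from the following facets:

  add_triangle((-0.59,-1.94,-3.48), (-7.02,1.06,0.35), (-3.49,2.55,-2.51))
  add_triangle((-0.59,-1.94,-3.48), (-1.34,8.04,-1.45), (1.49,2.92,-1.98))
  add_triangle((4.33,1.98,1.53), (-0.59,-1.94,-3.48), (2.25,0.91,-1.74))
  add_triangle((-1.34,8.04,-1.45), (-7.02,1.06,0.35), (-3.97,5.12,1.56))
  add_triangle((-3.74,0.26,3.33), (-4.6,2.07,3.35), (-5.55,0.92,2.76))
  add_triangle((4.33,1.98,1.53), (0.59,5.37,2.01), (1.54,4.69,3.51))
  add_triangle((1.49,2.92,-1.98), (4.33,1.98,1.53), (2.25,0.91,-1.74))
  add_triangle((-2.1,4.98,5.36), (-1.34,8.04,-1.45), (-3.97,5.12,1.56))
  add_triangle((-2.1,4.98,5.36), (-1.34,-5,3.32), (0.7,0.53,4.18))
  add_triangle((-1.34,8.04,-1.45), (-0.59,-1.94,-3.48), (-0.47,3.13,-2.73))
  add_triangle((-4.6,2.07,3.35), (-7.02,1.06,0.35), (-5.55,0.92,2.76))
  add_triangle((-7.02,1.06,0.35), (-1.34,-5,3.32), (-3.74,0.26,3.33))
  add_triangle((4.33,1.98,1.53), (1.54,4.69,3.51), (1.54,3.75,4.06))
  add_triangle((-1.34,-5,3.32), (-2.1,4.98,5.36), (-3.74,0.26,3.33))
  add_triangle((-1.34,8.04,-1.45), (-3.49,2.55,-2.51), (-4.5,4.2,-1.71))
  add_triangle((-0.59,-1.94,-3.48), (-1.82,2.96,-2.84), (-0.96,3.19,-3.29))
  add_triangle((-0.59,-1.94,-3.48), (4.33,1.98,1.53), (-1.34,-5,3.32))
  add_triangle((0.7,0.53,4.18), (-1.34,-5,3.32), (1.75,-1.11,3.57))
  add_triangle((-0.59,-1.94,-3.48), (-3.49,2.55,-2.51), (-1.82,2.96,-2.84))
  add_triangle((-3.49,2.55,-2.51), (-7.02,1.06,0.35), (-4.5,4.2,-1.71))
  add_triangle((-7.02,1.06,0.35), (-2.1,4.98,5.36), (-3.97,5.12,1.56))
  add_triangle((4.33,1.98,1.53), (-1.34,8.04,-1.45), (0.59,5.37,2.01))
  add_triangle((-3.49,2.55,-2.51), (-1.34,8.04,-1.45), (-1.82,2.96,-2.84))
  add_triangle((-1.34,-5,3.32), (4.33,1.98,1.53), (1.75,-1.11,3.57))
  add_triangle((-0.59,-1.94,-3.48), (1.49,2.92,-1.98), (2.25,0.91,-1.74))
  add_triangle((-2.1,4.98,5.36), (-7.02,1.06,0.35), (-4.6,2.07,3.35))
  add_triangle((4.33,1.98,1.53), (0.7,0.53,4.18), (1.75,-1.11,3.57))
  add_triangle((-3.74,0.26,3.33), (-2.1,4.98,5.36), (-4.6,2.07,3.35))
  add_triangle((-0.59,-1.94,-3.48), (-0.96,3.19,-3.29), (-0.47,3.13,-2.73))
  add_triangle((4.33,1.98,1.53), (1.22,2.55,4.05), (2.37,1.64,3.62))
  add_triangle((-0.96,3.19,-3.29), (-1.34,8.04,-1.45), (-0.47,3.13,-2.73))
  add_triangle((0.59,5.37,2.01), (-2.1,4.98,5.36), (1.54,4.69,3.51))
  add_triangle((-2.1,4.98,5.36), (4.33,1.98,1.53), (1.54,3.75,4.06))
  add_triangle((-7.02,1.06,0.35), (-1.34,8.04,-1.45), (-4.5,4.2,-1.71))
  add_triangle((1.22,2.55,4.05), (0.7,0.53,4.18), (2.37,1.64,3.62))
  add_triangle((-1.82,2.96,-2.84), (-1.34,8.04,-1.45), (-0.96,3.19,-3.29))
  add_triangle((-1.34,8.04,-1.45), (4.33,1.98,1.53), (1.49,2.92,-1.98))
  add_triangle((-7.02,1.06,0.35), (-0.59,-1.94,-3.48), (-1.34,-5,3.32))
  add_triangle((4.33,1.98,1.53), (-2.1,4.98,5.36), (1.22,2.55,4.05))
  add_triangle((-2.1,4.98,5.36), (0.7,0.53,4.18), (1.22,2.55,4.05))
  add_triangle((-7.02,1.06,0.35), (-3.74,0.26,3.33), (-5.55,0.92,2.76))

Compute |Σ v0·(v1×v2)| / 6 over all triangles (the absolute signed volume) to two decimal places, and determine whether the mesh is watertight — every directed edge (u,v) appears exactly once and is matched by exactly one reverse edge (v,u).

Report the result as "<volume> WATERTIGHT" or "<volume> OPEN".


337.36 OPEN

Per-triangle v0·(v1×v2)/6:
  t1: +14.6785
  t2: +11.9231
  t3: +2.7749
  t4: +20.5127
  t5: +2.1317
  t6: +5.7343
  t7: +4.3105
  t8: +21.9098
  t9: +17.0010
  t10: -2.9155
  t11: +3.6969
  t12: +17.9740
  t13: +3.5940
  t14: +17.4893
  t15: +6.5270
  t16: +2.8405
  t17: +14.9305
  t18: +6.4153
  t19: +5.0091
  t20: +6.4769
  t21: +20.3646
  t22: +14.8436
  t23: +5.8271
  t24: +4.1158
  t25: +3.9488
  t26: +8.5680
  t27: +5.8685
  t28: +6.0547
  t29: +1.0644
  t30: +2.5476
  t31: +1.4309
  t32: +7.3630
  t33: -1.6595
  t34: +11.4905
  t35: +2.0566
  t36: +3.5023
  t37: +14.0739
  t38: +29.0841
  t39: +6.7413
  t40: +5.8760
  t41: +1.1868
Σ = +337.3635 → |volume| = 337.36

Directed edges: 123 total; 9 unmatched, e.g. (-2.1,4.98,5.36)→(-1.34,8.04,-1.45) → open.


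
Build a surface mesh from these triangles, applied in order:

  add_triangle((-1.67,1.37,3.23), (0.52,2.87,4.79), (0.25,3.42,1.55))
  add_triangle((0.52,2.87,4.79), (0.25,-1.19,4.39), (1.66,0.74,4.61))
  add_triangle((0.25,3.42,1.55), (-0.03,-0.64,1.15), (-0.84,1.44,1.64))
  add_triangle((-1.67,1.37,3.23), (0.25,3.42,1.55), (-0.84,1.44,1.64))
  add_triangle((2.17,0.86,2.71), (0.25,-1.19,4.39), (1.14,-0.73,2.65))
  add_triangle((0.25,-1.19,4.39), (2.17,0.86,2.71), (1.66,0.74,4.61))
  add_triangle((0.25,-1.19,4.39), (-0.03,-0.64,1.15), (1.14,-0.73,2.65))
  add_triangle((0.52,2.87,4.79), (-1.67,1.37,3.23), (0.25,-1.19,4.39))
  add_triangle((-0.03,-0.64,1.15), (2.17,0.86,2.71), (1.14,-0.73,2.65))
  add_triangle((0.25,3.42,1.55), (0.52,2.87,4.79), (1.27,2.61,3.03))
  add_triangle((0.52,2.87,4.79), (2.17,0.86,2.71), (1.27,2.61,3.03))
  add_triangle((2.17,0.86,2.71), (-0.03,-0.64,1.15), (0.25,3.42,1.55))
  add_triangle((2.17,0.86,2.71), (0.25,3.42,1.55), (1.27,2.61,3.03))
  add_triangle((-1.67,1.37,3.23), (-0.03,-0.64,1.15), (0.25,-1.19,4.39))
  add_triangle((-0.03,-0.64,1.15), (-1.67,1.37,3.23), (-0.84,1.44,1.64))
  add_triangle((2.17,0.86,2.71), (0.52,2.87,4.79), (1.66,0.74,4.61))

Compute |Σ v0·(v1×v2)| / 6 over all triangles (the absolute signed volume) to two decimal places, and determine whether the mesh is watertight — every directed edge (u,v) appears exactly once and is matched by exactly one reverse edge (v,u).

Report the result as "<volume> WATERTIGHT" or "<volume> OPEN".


21.41 WATERTIGHT

Per-triangle v0·(v1×v2)/6:
  t1: +3.9819
  t2: +3.9023
  t3: -0.7853
  t4: +0.4095
  t5: +1.1712
  t6: +1.3039
  t7: +0.2384
  t8: +6.0605
  t9: -0.2290
  t10: +1.8198
  t11: +1.7636
  t12: -1.7074
  t13: +0.7912
  t14: +0.6022
  t15: -0.2311
  t16: +2.3212
Σ = +21.4129 → |volume| = 21.41

Directed edges: 48 total, each appears once with its reverse present → watertight.


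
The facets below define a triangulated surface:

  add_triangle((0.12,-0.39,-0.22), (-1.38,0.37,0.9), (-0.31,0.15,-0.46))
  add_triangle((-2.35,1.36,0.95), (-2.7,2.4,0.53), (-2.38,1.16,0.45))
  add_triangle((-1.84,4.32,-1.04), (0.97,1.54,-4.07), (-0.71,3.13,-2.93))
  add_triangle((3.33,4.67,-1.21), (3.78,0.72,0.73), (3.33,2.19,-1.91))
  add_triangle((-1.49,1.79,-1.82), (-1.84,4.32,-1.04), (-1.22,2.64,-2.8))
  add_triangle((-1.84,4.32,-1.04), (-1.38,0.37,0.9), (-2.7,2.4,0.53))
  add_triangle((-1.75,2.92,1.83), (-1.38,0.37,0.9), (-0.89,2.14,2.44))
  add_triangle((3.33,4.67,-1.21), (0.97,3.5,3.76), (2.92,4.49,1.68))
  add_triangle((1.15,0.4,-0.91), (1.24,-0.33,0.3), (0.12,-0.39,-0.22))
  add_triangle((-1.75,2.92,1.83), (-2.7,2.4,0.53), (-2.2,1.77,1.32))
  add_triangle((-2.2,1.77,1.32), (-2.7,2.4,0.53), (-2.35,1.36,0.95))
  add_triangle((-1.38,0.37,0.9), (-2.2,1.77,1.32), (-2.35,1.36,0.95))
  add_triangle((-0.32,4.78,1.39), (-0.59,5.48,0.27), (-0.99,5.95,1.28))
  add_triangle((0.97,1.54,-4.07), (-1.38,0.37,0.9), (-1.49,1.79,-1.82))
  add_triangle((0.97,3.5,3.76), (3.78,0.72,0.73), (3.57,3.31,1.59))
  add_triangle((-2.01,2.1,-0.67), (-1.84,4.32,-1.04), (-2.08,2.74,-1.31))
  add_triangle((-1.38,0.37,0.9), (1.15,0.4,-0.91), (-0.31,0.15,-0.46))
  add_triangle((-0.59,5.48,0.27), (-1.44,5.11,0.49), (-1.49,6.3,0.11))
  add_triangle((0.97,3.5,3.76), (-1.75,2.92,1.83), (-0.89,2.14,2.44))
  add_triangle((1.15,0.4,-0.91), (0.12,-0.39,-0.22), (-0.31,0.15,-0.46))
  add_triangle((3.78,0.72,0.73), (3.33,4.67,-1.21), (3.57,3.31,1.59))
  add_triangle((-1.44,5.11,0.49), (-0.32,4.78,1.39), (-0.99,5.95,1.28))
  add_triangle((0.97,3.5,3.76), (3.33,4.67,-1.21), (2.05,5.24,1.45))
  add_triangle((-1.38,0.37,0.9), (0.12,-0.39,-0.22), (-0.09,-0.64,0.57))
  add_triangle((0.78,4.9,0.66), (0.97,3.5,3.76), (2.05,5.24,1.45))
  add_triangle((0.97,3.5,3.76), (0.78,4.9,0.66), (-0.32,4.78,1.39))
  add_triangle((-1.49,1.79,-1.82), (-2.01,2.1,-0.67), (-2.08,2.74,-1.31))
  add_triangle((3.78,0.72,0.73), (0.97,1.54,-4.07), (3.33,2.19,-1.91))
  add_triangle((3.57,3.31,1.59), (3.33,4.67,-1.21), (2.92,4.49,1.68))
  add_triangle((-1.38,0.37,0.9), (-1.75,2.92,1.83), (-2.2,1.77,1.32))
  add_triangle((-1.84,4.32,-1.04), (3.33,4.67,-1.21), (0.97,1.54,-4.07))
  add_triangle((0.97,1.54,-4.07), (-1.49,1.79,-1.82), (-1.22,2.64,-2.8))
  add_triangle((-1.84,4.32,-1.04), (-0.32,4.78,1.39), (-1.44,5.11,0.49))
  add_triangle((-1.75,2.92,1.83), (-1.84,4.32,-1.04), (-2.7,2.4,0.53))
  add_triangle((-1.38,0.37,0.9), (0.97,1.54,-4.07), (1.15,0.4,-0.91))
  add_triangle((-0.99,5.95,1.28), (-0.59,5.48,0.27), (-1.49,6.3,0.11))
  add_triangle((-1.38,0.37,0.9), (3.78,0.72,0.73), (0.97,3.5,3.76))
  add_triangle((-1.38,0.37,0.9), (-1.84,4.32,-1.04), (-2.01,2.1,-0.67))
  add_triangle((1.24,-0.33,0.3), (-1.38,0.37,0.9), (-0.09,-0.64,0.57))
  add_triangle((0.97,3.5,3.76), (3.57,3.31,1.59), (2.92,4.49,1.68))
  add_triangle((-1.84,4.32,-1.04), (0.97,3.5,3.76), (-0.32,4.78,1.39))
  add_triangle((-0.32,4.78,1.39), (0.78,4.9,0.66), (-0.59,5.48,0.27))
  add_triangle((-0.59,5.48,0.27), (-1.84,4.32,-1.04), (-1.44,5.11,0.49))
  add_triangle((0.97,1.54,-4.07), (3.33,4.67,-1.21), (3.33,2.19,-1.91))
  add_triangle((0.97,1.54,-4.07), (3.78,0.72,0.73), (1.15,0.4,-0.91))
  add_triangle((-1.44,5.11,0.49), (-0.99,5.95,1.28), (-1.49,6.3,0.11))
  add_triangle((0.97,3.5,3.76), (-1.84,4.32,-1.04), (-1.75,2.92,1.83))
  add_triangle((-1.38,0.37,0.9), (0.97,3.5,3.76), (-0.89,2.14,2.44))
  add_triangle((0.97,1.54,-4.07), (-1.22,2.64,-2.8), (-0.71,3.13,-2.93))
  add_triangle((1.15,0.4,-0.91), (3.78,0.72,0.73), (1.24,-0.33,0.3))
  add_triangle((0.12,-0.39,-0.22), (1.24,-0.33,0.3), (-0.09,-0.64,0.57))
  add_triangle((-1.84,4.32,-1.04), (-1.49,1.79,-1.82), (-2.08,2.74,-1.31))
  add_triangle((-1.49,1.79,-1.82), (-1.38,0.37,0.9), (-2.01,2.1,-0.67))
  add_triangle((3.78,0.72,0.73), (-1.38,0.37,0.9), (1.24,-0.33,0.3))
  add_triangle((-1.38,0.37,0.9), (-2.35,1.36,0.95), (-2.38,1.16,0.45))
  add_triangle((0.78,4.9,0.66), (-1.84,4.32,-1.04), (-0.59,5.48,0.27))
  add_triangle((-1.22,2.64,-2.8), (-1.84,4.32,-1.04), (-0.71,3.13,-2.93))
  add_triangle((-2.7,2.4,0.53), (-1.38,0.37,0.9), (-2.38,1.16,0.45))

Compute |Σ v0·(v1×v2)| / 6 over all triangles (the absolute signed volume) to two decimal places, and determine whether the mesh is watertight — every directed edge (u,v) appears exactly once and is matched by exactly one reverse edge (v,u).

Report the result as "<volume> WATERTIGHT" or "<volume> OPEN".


80.26 OPEN

Per-triangle v0·(v1×v2)/6:
  t1: +0.0567
  t2: +0.2158
  t3: +0.8882
  t4: +4.6750
  t5: +1.0383
  t6: -0.2198
  t7: +0.7470
  t8: +2.3535
  t9: +0.1243
  t10: +0.6694
  t11: +0.2505
  t12: +0.1389
  t13: +0.5438
  t14: -0.0565
  t15: +4.0387
  t16: +0.4143
  t17: +0.1054
  t18: -0.3395
  t19: +1.3412
  t20: +0.0645
  t21: +5.3601
  t22: -0.0757
  t23: +2.7916
  t24: +0.0637
  t25: +3.0145
  t26: +3.1545
  t27: +0.2031
  t28: +1.9928
  t29: +3.2139
  t30: +0.2516
  t31: +14.0668
  t32: +0.6525
  t33: -0.7780
  t34: +2.6560
  t35: -0.4938
  t36: +0.7956
  t37: +1.0119
  t38: +0.9392
  t39: +0.1696
  t40: +2.9427
  t41: +1.1848
  t42: +1.3043
  t43: +1.3174
  t44: +5.1866
  t45: +0.4812
  t46: +0.4614
  t47: +6.1655
  t48: +0.3128
  t49: +1.0779
  t50: +0.3969
  t51: +0.0780
  t52: +0.5724
  t53: +0.3689
  t54: +0.4402
  t55: +0.1151
  t56: +0.9706
  t57: +1.1209
  t58: -0.2771
Σ = +80.2603 → |volume| = 80.26

Directed edges: 174 total; 4 unmatched, e.g. (3.33,4.67,-1.21)→(2.05,5.24,1.45) → open.


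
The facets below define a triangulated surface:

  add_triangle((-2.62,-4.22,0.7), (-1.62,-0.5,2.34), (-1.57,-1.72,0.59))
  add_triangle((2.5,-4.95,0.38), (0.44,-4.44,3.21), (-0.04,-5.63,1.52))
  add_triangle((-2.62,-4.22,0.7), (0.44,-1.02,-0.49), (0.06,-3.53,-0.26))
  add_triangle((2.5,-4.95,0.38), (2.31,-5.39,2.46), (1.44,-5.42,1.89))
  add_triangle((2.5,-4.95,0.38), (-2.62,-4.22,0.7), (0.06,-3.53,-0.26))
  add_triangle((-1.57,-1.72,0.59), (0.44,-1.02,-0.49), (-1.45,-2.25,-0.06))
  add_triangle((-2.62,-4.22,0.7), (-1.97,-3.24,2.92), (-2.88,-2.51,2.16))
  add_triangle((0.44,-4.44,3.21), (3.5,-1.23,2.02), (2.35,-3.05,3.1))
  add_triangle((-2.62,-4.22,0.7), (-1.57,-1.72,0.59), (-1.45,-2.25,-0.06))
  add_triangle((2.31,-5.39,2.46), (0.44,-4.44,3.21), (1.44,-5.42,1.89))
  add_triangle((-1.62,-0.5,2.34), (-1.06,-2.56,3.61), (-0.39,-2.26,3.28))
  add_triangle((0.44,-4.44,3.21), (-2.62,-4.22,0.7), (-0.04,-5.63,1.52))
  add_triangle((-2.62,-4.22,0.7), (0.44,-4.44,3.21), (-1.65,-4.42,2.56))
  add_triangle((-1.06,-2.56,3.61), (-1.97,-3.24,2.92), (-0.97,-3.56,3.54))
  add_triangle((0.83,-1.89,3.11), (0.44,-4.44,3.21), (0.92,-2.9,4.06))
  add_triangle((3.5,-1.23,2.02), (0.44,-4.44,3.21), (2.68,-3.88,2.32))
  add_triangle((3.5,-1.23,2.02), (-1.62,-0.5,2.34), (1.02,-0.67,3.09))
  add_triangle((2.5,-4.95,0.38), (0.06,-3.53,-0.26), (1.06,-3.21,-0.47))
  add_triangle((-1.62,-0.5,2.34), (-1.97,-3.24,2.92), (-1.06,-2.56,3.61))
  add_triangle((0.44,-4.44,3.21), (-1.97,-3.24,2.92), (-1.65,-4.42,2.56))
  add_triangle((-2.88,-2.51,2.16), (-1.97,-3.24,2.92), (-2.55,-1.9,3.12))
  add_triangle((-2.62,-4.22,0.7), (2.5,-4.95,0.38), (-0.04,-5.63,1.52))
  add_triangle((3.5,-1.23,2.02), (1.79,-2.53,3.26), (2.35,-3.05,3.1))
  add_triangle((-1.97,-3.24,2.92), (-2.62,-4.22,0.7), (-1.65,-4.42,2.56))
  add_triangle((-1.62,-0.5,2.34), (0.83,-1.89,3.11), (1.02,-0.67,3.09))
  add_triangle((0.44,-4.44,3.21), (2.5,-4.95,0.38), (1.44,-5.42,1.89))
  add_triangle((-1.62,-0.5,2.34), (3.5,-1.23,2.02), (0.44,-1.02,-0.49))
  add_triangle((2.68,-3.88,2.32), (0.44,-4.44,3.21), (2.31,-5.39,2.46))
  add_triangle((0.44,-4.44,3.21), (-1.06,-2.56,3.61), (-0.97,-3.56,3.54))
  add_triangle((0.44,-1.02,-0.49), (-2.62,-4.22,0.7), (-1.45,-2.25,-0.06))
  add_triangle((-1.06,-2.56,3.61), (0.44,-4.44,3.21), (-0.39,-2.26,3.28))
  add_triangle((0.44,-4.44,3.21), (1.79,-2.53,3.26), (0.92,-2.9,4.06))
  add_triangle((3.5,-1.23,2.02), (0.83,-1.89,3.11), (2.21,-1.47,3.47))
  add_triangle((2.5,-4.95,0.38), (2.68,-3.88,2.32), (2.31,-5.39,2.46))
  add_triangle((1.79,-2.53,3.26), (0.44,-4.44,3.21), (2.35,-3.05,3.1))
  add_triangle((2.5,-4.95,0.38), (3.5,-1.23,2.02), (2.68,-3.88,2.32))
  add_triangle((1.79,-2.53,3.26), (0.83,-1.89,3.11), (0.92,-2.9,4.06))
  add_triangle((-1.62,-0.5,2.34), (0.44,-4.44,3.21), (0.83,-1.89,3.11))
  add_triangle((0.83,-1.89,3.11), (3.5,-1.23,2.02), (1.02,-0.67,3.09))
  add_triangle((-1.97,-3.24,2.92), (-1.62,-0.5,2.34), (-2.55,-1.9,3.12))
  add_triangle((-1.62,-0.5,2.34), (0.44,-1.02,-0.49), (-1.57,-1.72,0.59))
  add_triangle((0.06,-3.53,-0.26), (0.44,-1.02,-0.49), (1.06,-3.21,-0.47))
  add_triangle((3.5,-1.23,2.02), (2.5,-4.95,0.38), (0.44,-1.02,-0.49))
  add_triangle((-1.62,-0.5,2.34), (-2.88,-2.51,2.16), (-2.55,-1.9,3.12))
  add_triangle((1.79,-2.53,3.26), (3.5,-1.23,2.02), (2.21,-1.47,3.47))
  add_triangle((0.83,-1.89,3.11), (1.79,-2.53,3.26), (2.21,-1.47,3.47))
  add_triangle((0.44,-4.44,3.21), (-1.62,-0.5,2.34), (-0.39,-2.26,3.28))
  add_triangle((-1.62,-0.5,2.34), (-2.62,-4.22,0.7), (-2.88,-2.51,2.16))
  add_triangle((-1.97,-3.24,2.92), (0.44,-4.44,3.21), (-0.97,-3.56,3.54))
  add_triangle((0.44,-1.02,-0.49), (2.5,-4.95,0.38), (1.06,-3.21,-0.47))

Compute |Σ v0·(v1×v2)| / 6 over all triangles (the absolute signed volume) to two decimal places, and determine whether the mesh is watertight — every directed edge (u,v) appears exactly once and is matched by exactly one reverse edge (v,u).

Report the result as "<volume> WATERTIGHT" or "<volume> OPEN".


54.66 WATERTIGHT

Per-triangle v0·(v1×v2)/6:
  t1: +0.5165
  t2: +5.2077
  t3: +0.4056
  t4: +1.6889
  t5: +2.6159
  t6: -0.1816
  t7: +2.2657
  t8: +0.5237
  t9: +0.1644
  t10: +1.7057
  t11: +0.4368
  t12: +4.6936
  t13: +2.2037
  t14: +0.7515
  t15: -0.1176
  t16: +3.1335
  t17: -0.9651
  t18: +0.7724
  t19: +1.4324
  t20: +1.9699
  t21: +1.1060
  t22: +3.3694
  t23: +0.9557
  t24: +1.7801
  t25: +1.4986
  t26: -0.8792
  t27: -2.1173
  t28: +1.8032
  t29: +0.7827
  t30: +0.3516
  t31: +0.8010
  t32: +1.5666
  t33: -0.9820
  t34: +1.9038
  t35: +1.1489
  t36: +3.6582
  t37: +0.2528
  t38: +3.0951
  t39: +1.8540
  t40: +0.4227
  t41: -0.5721
  t42: +0.1873
  t43: +1.2303
  t44: +0.3544
  t45: +1.5328
  t46: +0.6699
  t47: -1.1348
  t48: -0.4921
  t49: +1.0728
  t50: +0.2187
Σ = +54.6629 → |volume| = 54.66

Directed edges: 150 total, each appears once with its reverse present → watertight.


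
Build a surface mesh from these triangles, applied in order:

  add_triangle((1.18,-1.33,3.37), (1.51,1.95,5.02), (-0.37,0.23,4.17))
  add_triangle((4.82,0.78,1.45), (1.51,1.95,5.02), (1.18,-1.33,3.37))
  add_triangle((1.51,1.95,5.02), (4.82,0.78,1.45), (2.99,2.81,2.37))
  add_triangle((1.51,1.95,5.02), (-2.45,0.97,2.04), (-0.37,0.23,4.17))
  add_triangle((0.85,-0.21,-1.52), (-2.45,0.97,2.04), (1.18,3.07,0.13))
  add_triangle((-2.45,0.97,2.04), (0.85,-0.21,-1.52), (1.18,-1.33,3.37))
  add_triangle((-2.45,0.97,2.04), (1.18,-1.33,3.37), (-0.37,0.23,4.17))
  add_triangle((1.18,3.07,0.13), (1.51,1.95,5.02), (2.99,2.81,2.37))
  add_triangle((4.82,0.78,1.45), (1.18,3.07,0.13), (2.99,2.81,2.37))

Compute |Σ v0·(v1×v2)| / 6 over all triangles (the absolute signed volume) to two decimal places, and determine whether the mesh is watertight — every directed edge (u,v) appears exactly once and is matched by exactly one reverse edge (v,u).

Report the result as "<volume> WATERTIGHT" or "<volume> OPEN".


Per-triangle v0·(v1×v2)/6:
  t1: +3.7799
  t2: +9.7098
  t3: +6.5170
  t4: +3.8038
  t5: +1.2306
  t6: +0.0613
  t7: +1.5090
  t8: +3.9492
  t9: +3.8215
Σ = +34.3820 → |volume| = 34.38

Directed edges: 27 total; 7 unmatched, e.g. (1.18,-1.33,3.37)→(4.82,0.78,1.45) → open.

34.38 OPEN


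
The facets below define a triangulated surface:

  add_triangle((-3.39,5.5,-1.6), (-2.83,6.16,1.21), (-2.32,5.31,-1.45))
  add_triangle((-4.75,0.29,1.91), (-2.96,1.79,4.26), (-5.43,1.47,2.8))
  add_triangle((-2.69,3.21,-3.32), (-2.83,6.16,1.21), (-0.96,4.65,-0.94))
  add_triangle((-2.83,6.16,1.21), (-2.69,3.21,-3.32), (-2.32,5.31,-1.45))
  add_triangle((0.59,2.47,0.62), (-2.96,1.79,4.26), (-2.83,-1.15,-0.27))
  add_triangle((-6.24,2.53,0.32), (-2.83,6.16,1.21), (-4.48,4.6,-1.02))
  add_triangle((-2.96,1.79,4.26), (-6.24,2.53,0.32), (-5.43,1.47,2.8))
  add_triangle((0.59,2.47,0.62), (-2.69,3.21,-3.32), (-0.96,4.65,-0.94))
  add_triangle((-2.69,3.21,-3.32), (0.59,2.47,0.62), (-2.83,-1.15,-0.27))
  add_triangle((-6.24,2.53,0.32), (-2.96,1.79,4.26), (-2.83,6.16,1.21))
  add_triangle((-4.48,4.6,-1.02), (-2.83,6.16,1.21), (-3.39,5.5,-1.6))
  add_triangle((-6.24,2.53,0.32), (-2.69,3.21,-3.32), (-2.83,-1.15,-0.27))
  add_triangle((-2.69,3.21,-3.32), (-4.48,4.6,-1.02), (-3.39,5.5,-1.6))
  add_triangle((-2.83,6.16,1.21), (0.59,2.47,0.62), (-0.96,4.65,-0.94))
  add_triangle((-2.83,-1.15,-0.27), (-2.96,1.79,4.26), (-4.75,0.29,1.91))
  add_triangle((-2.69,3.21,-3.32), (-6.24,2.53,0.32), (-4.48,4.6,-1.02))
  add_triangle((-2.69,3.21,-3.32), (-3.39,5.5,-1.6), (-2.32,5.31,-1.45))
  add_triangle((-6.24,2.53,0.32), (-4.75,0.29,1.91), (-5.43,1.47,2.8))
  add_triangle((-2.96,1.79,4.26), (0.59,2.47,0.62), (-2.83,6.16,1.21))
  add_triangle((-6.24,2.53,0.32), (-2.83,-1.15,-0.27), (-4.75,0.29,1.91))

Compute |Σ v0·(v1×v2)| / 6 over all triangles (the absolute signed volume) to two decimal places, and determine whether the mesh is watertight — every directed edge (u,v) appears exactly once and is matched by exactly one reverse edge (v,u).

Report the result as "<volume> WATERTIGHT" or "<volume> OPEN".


82.07 WATERTIGHT

Per-triangle v0·(v1×v2)/6:
  t1: +2.5382
  t2: +1.9813
  t3: +7.0833
  t4: -3.5952
  t5: -3.9826
  t6: +9.5978
  t7: +4.6726
  t8: +0.5184
  t9: -4.3666
  t10: +20.7632
  t11: +4.8080
  t12: +9.1771
  t13: +3.8051
  t14: +3.4447
  t15: +1.4209
  t16: +7.2560
  t17: +2.0225
  t18: +3.0220
  t19: +7.2167
  t20: +4.6878
Σ = +82.0712 → |volume| = 82.07

Directed edges: 60 total, each appears once with its reverse present → watertight.


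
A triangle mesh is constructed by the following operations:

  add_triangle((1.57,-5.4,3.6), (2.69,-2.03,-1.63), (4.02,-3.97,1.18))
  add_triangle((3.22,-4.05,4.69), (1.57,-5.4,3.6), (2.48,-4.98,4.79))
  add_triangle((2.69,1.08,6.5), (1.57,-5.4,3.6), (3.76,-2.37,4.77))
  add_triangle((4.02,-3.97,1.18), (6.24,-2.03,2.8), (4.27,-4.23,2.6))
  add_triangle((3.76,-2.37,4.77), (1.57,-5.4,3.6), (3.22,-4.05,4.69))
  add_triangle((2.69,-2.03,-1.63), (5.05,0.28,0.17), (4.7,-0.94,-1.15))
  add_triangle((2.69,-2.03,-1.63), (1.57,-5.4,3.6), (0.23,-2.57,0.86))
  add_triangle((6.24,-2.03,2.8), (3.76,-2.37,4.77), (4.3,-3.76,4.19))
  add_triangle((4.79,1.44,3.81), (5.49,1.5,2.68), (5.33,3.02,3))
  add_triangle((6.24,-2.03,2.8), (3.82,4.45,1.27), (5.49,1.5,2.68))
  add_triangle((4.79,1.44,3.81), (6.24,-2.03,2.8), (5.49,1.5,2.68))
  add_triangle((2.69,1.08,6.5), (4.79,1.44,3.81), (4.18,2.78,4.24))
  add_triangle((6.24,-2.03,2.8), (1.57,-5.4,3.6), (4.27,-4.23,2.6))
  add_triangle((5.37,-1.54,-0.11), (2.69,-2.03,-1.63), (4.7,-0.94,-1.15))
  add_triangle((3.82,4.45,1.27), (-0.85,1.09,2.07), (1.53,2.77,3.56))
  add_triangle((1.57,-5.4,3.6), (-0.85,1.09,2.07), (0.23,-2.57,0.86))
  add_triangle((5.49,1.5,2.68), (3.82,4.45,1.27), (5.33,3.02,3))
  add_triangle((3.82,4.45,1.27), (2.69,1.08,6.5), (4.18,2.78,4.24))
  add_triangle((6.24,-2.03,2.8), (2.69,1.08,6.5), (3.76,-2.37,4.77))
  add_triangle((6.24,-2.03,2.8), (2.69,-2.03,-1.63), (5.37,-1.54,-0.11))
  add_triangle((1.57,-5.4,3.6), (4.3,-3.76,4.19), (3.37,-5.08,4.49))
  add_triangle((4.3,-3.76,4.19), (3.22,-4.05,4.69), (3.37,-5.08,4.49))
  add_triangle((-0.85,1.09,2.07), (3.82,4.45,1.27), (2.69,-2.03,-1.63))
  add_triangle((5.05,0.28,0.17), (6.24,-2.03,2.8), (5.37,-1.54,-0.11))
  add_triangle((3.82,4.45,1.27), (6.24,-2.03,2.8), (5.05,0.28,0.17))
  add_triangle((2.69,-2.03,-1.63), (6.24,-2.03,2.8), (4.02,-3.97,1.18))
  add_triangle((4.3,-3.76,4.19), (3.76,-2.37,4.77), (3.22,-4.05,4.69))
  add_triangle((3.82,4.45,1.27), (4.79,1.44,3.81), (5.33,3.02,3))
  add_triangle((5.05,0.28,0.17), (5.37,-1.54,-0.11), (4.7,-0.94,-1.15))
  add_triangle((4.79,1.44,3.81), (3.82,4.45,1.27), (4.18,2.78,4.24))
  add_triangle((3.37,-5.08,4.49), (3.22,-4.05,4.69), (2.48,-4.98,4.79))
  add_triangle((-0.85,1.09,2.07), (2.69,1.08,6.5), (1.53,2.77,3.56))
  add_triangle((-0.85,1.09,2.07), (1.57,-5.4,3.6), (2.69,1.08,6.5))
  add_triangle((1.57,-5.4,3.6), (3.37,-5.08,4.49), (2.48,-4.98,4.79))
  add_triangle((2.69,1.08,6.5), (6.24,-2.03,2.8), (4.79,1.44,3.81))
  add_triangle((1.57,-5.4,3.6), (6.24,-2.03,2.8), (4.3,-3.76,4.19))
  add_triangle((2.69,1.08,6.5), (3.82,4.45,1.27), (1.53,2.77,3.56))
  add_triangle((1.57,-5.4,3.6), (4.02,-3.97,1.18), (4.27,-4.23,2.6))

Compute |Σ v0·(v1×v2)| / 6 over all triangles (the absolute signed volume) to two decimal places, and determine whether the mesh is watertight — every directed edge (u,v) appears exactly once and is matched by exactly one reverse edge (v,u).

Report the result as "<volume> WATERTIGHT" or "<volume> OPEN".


Per-triangle v0·(v1×v2)/6:
  t1: +4.9228
  t2: -0.8537
  t3: +11.3305
  t4: +3.7369
  t5: +0.3640
  t6: -0.6608
  t7: +3.0013
  t8: +4.8740
  t9: +2.0579
  t10: +2.7997
  t11: +4.9999
  t12: +5.1047
  t13: +5.0770
  t14: +1.7618
  t15: +2.5618
  t16: +1.7112
  t17: +2.0918
  t18: +3.7301
  t19: +12.5811
  t20: +3.6369
  t21: +0.3164
  t22: +1.3062
  t23: -4.3910
  t24: +4.5875
  t25: +11.5213
  t26: +7.1057
  t27: +1.9997
  t28: +1.2656
  t29: +1.7297
  t30: +4.5630
  t31: +0.9497
  t32: +4.0736
  t33: +11.0251
  t34: +1.4796
  t35: +13.1280
  t36: +4.3842
  t37: +7.5145
  t38: +3.4456
Σ = +150.8333 → |volume| = 150.83

Directed edges: 114 total; 6 unmatched, e.g. (2.69,-2.03,-1.63)→(5.05,0.28,0.17) → open.

150.83 OPEN
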